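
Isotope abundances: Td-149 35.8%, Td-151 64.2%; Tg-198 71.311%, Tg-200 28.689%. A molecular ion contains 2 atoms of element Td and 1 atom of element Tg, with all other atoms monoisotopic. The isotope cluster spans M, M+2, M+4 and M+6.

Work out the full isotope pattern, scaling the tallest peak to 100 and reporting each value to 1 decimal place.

21.5 : 85.6 : 100.0 : 27.8

Element Td pattern (n=2): 0.128164 : 0.459672 : 0.412164
Element Tg pattern (n=1): 0.71311 : 0.28689
Convolve the two distributions (both contribute in 2-u steps):
  M: 0.128164×0.71311 = 0.091395
  M+2: 0.128164×0.28689 + 0.459672×0.71311 = 0.364566
  M+4: 0.459672×0.28689 + 0.412164×0.71311 = 0.425794
  M+6: 0.412164×0.28689 = 0.118246
Scale to base peak (0.425794) = 100: 21.5 : 85.6 : 100.0 : 27.8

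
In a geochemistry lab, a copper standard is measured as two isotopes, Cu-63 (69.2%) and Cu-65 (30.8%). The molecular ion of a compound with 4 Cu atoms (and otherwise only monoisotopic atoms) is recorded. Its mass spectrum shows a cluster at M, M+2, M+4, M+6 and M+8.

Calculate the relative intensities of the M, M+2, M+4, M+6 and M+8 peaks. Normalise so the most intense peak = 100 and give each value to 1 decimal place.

56.2 : 100.0 : 66.8 : 19.8 : 2.2

Each Cu atom is independently Cu-63 (p = 0.692) or Cu-65 (q = 0.308); the cluster is the binomial expansion (p + q)^4.
P(M) = 0.692^4 = 0.229311
P(M+2) = 4 × 0.692^3 × 0.308^1 = 0.408253
P(M+4) = 6 × 0.692^2 × 0.308^2 = 0.272562
P(M+6) = 4 × 0.692^1 × 0.308^3 = 0.080876
P(M+8) = 0.308^4 = 0.008999
The M+2 peak is largest (0.408253); scaling to 100 gives 56.2 : 100.0 : 66.8 : 19.8 : 2.2.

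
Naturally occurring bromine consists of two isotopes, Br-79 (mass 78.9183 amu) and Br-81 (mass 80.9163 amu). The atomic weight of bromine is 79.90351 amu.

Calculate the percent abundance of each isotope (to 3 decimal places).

Br-79: 50.690%, Br-81: 49.310%

Let x be the fractional abundance of Br-79; then Br-81 has abundance 1 − x.
78.9183·x + 80.9163·(1 − x) = 79.90351
(78.9183 − 80.9163)·x = 79.90351 − 80.9163
x = -1.01279 / -1.9980 = 0.50690 → 50.690% Br-79, 49.310% Br-81.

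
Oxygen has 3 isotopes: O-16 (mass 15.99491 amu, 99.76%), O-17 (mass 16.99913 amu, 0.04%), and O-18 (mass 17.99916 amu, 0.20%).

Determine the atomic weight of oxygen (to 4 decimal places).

Weight each isotope mass by its fractional abundance: 0.9976 × 15.99491 + 0.0004 × 16.99913 + 0.0020 × 17.99916
= 15.956522 + 0.006800 + 0.035998 = 15.999320 amu

15.9993 amu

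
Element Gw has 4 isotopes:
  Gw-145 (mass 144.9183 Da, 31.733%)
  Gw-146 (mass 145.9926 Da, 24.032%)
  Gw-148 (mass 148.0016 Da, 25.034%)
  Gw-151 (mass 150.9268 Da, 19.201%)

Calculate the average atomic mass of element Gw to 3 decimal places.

147.102 Da

Ar = Σ fᵢ·mᵢ = 0.31733 × 144.9183 + 0.24032 × 145.9926 + 0.25034 × 148.0016 + 0.19201 × 150.9268
= 45.98692 + 35.08494 + 37.05072 + 28.97945 = 147.10203 Da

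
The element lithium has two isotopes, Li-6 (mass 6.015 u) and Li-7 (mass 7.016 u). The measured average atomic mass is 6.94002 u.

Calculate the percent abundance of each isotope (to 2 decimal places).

Li-6: 7.59%, Li-7: 92.41%

Let x be the fractional abundance of Li-6; then Li-7 has abundance 1 − x.
6.015·x + 7.016·(1 − x) = 6.94002
(6.015 − 7.016)·x = 6.94002 − 7.016
x = -0.07598 / -1.001 = 0.07590 → 7.59% Li-6, 92.41% Li-7.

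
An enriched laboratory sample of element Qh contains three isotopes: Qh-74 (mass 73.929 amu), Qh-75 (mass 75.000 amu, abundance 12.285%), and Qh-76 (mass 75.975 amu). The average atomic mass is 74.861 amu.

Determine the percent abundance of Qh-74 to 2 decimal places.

48.59%

Let x and y be the fractions of Qh-74 and Qh-76. Then x + y = 1 − 0.12285 = 0.87715 and 73.929x + 75.975y = 74.861 − 0.12285×75.000 = 65.64725.
Substituting: 73.929x + 75.975(0.87715 − x) = 65.64725
(73.929 − 75.975)x = -0.99422125  ⇒  x = 0.48593, y = 0.39122
Qh-74: 48.59%, Qh-76: 39.12%.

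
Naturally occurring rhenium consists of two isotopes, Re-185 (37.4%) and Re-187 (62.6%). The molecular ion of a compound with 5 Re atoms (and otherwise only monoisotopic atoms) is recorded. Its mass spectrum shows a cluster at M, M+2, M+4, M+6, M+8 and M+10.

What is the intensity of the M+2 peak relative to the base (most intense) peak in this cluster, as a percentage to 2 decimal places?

17.85%

(0.374 + 0.626)^5 gives M 0.0073, M+2 0.0612, M+4 0.2050, M+6 0.3431, M+8 0.2872, M+10 0.0961; the largest is M+6.
P(M+6) = C(5,3) × 0.374^2 × 0.626^3 = 10 × 0.139876 × 0.24531438 = 0.343136 (base)
P(M+2) = C(5,1) × 0.374^4 × 0.626^1 = 5 × 0.0195653 × 0.6260 = 0.061239
Relative intensity = 0.061239 / 0.343136 × 100 = 17.85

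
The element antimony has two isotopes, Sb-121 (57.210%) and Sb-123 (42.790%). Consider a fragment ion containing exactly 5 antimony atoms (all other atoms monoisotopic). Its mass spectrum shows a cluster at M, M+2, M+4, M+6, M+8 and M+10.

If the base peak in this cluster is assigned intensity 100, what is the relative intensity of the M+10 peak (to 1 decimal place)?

4.2

(0.57210 + 0.42790)^5 gives M 0.0613, M+2 0.2292, M+4 0.3428, M+6 0.2564, M+8 0.0959, M+10 0.0143; the largest is M+4.
P(M+4) = C(5,2) × 0.57210^3 × 0.42790^2 = 10 × 0.18724742 × 0.18309841 = 0.342847 (base)
P(M+10) = C(5,5) × 0.57210^0 × 0.42790^5 = 1 × 1.0000 × 0.01434536 = 0.014345
Relative intensity = 0.014345 / 0.342847 × 100 = 4.2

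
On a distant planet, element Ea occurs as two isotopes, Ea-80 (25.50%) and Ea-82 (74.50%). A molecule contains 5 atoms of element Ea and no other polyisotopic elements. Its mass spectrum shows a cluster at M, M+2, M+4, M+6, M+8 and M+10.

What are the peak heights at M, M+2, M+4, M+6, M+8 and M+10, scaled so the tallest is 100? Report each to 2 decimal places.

0.27 : 4.01 : 23.43 : 68.46 : 100.00 : 58.43

The 5 Ea atoms are independent, so intensities follow the terms of (0.2550 + 0.7450)^5.
P(M) = 0.2550^5 = 0.001078
P(M+2) = 5 × 0.2550^4 × 0.7450^1 = 0.015750
P(M+4) = 10 × 0.2550^3 × 0.7450^2 = 0.092031
P(M+6) = 10 × 0.2550^2 × 0.7450^3 = 0.268874
P(M+8) = 5 × 0.2550^1 × 0.7450^4 = 0.392767
P(M+10) = 0.7450^5 = 0.229499
The M+8 peak is largest (0.392767); scaling to 100 gives 0.27 : 4.01 : 23.43 : 68.46 : 100.00 : 58.43.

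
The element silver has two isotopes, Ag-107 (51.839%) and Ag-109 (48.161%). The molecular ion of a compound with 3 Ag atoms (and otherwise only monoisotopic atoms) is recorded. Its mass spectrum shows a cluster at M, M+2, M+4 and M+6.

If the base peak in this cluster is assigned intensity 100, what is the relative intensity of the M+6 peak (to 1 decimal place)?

28.8

(0.51839 + 0.48161)^3 gives M 0.1393, M+2 0.3883, M+4 0.3607, M+6 0.1117; the largest is M+2.
P(M+2) = C(3,1) × 0.51839^2 × 0.48161^1 = 3 × 0.26872819 × 0.48161 = 0.388267 (base)
P(M+6) = C(3,3) × 0.51839^0 × 0.48161^3 = 1 × 1.0000 × 0.11170857 = 0.111709
Relative intensity = 0.111709 / 0.388267 × 100 = 28.8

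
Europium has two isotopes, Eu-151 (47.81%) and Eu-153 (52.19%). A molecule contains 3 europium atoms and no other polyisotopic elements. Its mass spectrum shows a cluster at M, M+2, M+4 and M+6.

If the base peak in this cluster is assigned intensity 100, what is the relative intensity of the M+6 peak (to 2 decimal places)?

36.39

Term probabilities: M 0.1093, M+2 0.3579, M+4 0.3907, M+6 0.1422. Base peak = M+4.
P(M+4) = C(3,2) × 0.4781^1 × 0.5219^2 = 3 × 0.4781 × 0.27237961 = 0.390674 (base)
P(M+6) = C(3,3) × 0.4781^0 × 0.5219^3 = 1 × 1.0000 × 0.14215492 = 0.142155
Relative intensity = 0.142155 / 0.390674 × 100 = 36.39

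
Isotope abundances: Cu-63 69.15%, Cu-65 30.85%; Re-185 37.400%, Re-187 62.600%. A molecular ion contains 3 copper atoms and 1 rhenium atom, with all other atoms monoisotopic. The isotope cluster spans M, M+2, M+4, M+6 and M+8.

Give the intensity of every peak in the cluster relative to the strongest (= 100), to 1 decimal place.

33.2 : 100.0 : 94.2 : 36.1 : 4.9

Copper pattern (n=3): 0.33065611 : 0.44254842 : 0.19743483 : 0.02936064
Rhenium pattern (n=1): 0.3740 : 0.6260
Convolve the two distributions (both contribute in 2-u steps):
  M: 0.33065611×0.3740 = 0.123665
  M+2: 0.33065611×0.6260 + 0.44254842×0.3740 = 0.372504
  M+4: 0.44254842×0.6260 + 0.19743483×0.3740 = 0.350876
  M+6: 0.19743483×0.6260 + 0.02936064×0.3740 = 0.134575
  M+8: 0.02936064×0.6260 = 0.018380
Scale to base peak (0.372504) = 100: 33.2 : 100.0 : 94.2 : 36.1 : 4.9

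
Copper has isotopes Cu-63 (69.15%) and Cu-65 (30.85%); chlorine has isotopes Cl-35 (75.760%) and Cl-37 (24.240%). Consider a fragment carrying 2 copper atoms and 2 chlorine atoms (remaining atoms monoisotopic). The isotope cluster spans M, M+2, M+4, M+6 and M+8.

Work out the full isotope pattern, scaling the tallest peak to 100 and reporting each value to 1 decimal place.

Copper pattern (n=2): 0.47817225 : 0.4266555 : 0.09517225
Chlorine pattern (n=2): 0.57395776 : 0.36728448 : 0.05875776
Convolve the two distributions (both contribute in 2-u steps):
  M: 0.47817225×0.57395776 = 0.274451
  M+2: 0.47817225×0.36728448 + 0.4266555×0.57395776 = 0.420507
  M+4: 0.47817225×0.05875776 + 0.4266555×0.36728448 + 0.09517225×0.57395776 = 0.239425
  M+6: 0.4266555×0.05875776 + 0.09517225×0.36728448 = 0.060025
  M+8: 0.09517225×0.05875776 = 0.005592
Scale to base peak (0.420507) = 100: 65.3 : 100.0 : 56.9 : 14.3 : 1.3

65.3 : 100.0 : 56.9 : 14.3 : 1.3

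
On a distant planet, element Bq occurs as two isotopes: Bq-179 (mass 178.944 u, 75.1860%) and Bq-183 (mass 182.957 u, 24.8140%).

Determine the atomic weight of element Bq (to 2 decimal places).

179.94 u

Ar = Σ fᵢ·mᵢ = 0.751860 × 178.944 + 0.248140 × 182.957
= 134.5408 + 45.3989 = 179.9397 u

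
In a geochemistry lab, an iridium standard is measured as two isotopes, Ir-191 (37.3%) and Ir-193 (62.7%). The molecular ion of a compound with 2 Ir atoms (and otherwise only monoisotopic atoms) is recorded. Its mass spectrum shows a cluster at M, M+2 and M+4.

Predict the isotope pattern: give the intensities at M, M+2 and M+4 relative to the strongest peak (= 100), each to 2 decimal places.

The 2 Ir atoms are independent, so intensities follow the terms of (0.373 + 0.627)^2.
P(M) = 0.373^2 = 0.139129
P(M+2) = 2 × 0.373^1 × 0.627^1 = 0.467742
P(M+4) = 0.627^2 = 0.393129
The M+2 peak is largest (0.467742); scaling to 100 gives 29.74 : 100.00 : 84.05.

29.74 : 100.00 : 84.05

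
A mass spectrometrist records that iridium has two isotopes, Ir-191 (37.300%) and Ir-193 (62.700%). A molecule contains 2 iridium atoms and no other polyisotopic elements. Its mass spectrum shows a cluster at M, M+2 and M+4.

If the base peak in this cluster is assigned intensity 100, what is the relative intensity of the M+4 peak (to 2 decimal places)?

84.05

Term probabilities: M 0.1391, M+2 0.4677, M+4 0.3931. Base peak = M+2.
P(M+2) = C(2,1) × 0.37300^1 × 0.62700^1 = 2 × 0.3730 × 0.6270 = 0.467742 (base)
P(M+4) = C(2,2) × 0.37300^0 × 0.62700^2 = 1 × 1.0000 × 0.393129 = 0.393129
Relative intensity = 0.393129 / 0.467742 × 100 = 84.05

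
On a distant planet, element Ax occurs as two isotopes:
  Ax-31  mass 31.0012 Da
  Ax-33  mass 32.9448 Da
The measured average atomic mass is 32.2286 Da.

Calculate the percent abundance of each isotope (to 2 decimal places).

Ax-31: 36.85%, Ax-33: 63.15%

With x = fraction of Ax-31 (so Ax-33 is 1 − x):
31.0012·x + 32.9448·(1 − x) = 32.2286
(31.0012 − 32.9448)·x = 32.2286 − 32.9448
x = -0.7162 / -1.9436 = 0.36849 → 36.85% Ax-31, 63.15% Ax-33.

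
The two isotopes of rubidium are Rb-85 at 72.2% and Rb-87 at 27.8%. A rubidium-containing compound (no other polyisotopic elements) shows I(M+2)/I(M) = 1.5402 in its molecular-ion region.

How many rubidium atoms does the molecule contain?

4

The M+2/M ratio from n Rb atoms is n · q/p = n · 0.278/0.722.
n = 1.5402 × 0.722/0.278 = 4.00 ≈ 4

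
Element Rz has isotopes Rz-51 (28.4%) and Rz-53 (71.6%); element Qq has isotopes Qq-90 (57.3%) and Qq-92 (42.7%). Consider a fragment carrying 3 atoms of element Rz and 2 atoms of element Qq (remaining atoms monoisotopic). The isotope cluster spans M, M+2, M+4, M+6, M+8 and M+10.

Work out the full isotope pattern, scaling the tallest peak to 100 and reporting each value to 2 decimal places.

2.06 : 18.61 : 63.51 : 100.00 : 70.87 : 18.29

Element Rz pattern (n=3): 0.0229063 : 0.17324909 : 0.43678291 : 0.3670617
Element Qq pattern (n=2): 0.328329 : 0.489342 : 0.182329
Convolve the two distributions (both contribute in 2-u steps):
  M: 0.0229063×0.328329 = 0.007521
  M+2: 0.0229063×0.489342 + 0.17324909×0.328329 = 0.068092
  M+4: 0.0229063×0.182329 + 0.17324909×0.489342 + 0.43678291×0.328329 = 0.232363
  M+6: 0.17324909×0.182329 + 0.43678291×0.489342 + 0.3670617×0.328329 = 0.365842
  M+8: 0.43678291×0.182329 + 0.3670617×0.489342 = 0.259257
  M+10: 0.3670617×0.182329 = 0.066926
Scale to base peak (0.365842) = 100: 2.06 : 18.61 : 63.51 : 100.00 : 70.87 : 18.29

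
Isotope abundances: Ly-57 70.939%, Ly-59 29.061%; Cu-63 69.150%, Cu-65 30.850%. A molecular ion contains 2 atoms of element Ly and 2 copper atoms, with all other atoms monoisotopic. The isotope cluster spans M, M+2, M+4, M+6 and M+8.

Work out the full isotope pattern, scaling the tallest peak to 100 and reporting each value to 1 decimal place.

Element Ly pattern (n=2): 0.50323417 : 0.41231166 : 0.08445417
Copper pattern (n=2): 0.47817225 : 0.4266555 : 0.09517225
Convolve the two distributions (both contribute in 2-u steps):
  M: 0.50323417×0.47817225 = 0.240633
  M+2: 0.50323417×0.4266555 + 0.41231166×0.47817225 = 0.411864
  M+4: 0.50323417×0.09517225 + 0.41231166×0.4266555 + 0.08445417×0.47817225 = 0.264193
  M+6: 0.41231166×0.09517225 + 0.08445417×0.4266555 = 0.075273
  M+8: 0.08445417×0.09517225 = 0.008038
Scale to base peak (0.411864) = 100: 58.4 : 100.0 : 64.1 : 18.3 : 2.0

58.4 : 100.0 : 64.1 : 18.3 : 2.0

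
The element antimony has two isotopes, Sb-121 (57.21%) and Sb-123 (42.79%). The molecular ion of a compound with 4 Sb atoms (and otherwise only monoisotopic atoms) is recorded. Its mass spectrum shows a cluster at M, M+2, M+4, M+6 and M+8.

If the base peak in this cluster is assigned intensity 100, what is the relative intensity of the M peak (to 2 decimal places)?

Term probabilities: M 0.1071, M+2 0.3205, M+4 0.3596, M+6 0.1793, M+8 0.0335. Base peak = M+4.
P(M+4) = C(4,2) × 0.5721^2 × 0.4279^2 = 6 × 0.32729841 × 0.18309841 = 0.359567 (base)
P(M) = C(4,0) × 0.5721^4 × 0.4279^0 = 1 × 0.10712425 × 1.0000 = 0.107124
Relative intensity = 0.107124 / 0.359567 × 100 = 29.79

29.79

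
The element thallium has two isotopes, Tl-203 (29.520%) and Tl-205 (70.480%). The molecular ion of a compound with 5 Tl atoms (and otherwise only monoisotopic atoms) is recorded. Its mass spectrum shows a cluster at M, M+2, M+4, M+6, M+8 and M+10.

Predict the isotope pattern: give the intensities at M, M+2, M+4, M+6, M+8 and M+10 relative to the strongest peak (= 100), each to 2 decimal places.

Each Tl atom is independently Tl-203 (p = 0.29520) or Tl-205 (q = 0.70480); the cluster is the binomial expansion (p + q)^5.
P(M) = 0.29520^5 = 0.002242
P(M+2) = 5 × 0.29520^4 × 0.70480^1 = 0.026761
P(M+4) = 10 × 0.29520^3 × 0.70480^2 = 0.127785
P(M+6) = 10 × 0.29520^2 × 0.70480^3 = 0.305092
P(M+8) = 5 × 0.29520^1 × 0.70480^4 = 0.364208
P(M+10) = 0.70480^5 = 0.173912
The M+8 peak is largest (0.364208); scaling to 100 gives 0.62 : 7.35 : 35.09 : 83.77 : 100.00 : 47.75.

0.62 : 7.35 : 35.09 : 83.77 : 100.00 : 47.75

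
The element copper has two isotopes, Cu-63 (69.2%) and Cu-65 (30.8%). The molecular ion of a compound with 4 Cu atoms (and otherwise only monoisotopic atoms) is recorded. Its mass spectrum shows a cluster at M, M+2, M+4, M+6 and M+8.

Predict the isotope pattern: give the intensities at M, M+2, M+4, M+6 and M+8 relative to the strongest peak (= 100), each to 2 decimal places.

Each Cu atom is independently Cu-63 (p = 0.692) or Cu-65 (q = 0.308); the cluster is the binomial expansion (p + q)^4.
P(M) = 0.692^4 = 0.229311
P(M+2) = 4 × 0.692^3 × 0.308^1 = 0.408253
P(M+4) = 6 × 0.692^2 × 0.308^2 = 0.272562
P(M+6) = 4 × 0.692^1 × 0.308^3 = 0.080876
P(M+8) = 0.308^4 = 0.008999
The M+2 peak is largest (0.408253); scaling to 100 gives 56.17 : 100.00 : 66.76 : 19.81 : 2.20.

56.17 : 100.00 : 66.76 : 19.81 : 2.20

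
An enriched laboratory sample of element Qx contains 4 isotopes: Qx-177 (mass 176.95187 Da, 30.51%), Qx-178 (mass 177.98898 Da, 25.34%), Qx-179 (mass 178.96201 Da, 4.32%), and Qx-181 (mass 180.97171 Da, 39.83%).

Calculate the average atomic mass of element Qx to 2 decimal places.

The abundance-weighted mean is 0.3051 × 176.95187 + 0.2534 × 177.98898 + 0.0432 × 178.96201 + 0.3983 × 180.97171
= 53.988016 + 45.102408 + 7.731159 + 72.081032 = 178.902615 Da

178.90 Da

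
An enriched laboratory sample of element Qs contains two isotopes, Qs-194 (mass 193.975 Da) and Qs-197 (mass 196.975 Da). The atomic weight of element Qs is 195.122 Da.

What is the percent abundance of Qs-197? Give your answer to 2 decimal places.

Writing the weighted mean with unknown fraction x of Qs-194:
193.975·x + 196.975·(1 − x) = 195.122
(193.975 − 196.975)·x = 195.122 − 196.975
x = -1.853 / -3.000 = 0.61767 → 61.77% Qs-194, 38.23% Qs-197.

38.23%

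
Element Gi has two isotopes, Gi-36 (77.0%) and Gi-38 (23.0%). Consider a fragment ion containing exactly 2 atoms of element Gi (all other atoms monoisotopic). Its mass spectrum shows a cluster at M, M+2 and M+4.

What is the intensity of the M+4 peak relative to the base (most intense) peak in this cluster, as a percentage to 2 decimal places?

8.92%

Binomial terms of (0.770 + 0.230)^2: M 0.5929, M+2 0.3542, M+4 0.0529 → M is the base peak.
P(M) = C(2,0) × 0.770^2 × 0.230^0 = 1 × 0.5929 × 1.0000 = 0.592900 (base)
P(M+4) = C(2,2) × 0.770^0 × 0.230^2 = 1 × 1.0000 × 0.0529 = 0.052900
Relative intensity = 0.052900 / 0.592900 × 100 = 8.92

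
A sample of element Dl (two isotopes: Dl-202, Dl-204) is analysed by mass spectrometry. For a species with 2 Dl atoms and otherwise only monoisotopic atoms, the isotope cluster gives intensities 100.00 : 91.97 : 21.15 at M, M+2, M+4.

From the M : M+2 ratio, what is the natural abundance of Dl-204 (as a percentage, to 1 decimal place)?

Write p for the Dl-202 fraction. I(M+2)/I(M) = [C(2,1)·p^1·(1−p)] / p^2 = 2·(1−p)/p = 91.97/100.00 = 0.9197
(1−p)/p = 0.9197/2 = 0.4598  ⇒  p = 1/(1 + 0.4598) = 0.6850
Dl-202: 68.5%, Dl-204: 31.5%.

31.5%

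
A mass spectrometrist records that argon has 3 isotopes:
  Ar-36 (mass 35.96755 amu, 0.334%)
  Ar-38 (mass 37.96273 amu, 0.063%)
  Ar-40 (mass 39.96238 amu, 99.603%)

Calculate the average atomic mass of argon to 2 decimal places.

39.95 amu

Ar = Σ fᵢ·mᵢ = 0.00334 × 35.96755 + 0.00063 × 37.96273 + 0.99603 × 39.96238
= 0.120132 + 0.023917 + 39.803729 = 39.947778 amu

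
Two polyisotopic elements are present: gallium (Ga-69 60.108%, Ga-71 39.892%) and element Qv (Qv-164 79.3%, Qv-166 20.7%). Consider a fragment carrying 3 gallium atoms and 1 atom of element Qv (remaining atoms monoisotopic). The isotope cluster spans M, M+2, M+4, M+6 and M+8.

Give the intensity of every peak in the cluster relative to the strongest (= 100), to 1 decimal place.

44.4 : 100.0 : 81.8 : 28.3 : 3.4

Gallium pattern (n=3): 0.2171685 : 0.432386 : 0.2869625 : 0.063483
Element Qv pattern (n=1): 0.7930 : 0.2070
Convolve the two distributions (both contribute in 2-u steps):
  M: 0.2171685×0.7930 = 0.172215
  M+2: 0.2171685×0.2070 + 0.432386×0.7930 = 0.387836
  M+4: 0.432386×0.2070 + 0.2869625×0.7930 = 0.317065
  M+6: 0.2869625×0.2070 + 0.063483×0.7930 = 0.109743
  M+8: 0.063483×0.2070 = 0.013141
Scale to base peak (0.387836) = 100: 44.4 : 100.0 : 81.8 : 28.3 : 3.4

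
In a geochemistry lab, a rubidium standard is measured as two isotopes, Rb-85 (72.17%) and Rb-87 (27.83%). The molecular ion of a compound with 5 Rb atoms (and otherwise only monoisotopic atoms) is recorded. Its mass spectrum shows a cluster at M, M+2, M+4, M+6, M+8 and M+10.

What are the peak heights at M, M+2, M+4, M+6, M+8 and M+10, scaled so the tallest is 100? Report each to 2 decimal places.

51.86 : 100.00 : 77.12 : 29.74 : 5.73 : 0.44

The 5 Rb atoms are independent, so intensities follow the terms of (0.7217 + 0.2783)^5.
P(M) = 0.7217^5 = 0.195787
P(M+2) = 5 × 0.7217^4 × 0.2783^1 = 0.377494
P(M+4) = 10 × 0.7217^3 × 0.2783^2 = 0.291136
P(M+6) = 10 × 0.7217^2 × 0.2783^3 = 0.112267
P(M+8) = 5 × 0.7217^1 × 0.2783^4 = 0.021646
P(M+10) = 0.2783^5 = 0.001669
The M+2 peak is largest (0.377494); scaling to 100 gives 51.86 : 100.00 : 77.12 : 29.74 : 5.73 : 0.44.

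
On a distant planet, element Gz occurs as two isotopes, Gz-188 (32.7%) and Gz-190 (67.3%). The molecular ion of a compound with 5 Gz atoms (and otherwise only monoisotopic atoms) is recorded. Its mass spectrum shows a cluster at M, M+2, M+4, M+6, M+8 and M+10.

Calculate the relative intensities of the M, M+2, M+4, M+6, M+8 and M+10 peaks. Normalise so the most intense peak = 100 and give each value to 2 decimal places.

The 5 Gz atoms are independent, so intensities follow the terms of (0.327 + 0.673)^5.
P(M) = 0.327^5 = 0.003739
P(M+2) = 5 × 0.327^4 × 0.673^1 = 0.038475
P(M+4) = 10 × 0.327^3 × 0.673^2 = 0.158370
P(M+6) = 10 × 0.327^2 × 0.673^3 = 0.325942
P(M+8) = 5 × 0.327^1 × 0.673^4 = 0.335412
P(M+10) = 0.673^5 = 0.138062
The M+8 peak is largest (0.335412); scaling to 100 gives 1.11 : 11.47 : 47.22 : 97.18 : 100.00 : 41.16.

1.11 : 11.47 : 47.22 : 97.18 : 100.00 : 41.16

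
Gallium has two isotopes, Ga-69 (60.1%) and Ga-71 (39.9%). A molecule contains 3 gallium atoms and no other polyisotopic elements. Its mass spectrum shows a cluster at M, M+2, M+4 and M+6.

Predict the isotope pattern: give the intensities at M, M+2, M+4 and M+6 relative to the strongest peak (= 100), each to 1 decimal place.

The 3 Ga atoms are independent, so intensities follow the terms of (0.601 + 0.399)^3.
P(M) = 0.601^3 = 0.217082
P(M+2) = 3 × 0.601^2 × 0.399^1 = 0.432358
P(M+4) = 3 × 0.601^1 × 0.399^2 = 0.287039
P(M+6) = 0.399^3 = 0.063521
The M+2 peak is largest (0.432358); scaling to 100 gives 50.2 : 100.0 : 66.4 : 14.7.

50.2 : 100.0 : 66.4 : 14.7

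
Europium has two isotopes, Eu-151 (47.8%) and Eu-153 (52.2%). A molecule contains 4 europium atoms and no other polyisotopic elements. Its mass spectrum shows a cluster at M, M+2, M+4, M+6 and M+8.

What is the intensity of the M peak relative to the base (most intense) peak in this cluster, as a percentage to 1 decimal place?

14.0%

(0.478 + 0.522)^4 gives M 0.0522, M+2 0.2280, M+4 0.3735, M+6 0.2720, M+8 0.0742; the largest is M+4.
P(M+4) = C(4,2) × 0.478^2 × 0.522^2 = 6 × 0.228484 × 0.272484 = 0.373549 (base)
P(M) = C(4,0) × 0.478^4 × 0.522^0 = 1 × 0.05220494 × 1.0000 = 0.052205
Relative intensity = 0.052205 / 0.373549 × 100 = 14.0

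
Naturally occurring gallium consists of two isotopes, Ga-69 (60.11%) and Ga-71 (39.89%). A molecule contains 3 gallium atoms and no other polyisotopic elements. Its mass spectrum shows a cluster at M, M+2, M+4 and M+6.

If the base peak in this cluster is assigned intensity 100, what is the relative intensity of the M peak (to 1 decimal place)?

Binomial terms of (0.6011 + 0.3989)^3: M 0.2172, M+2 0.4324, M+4 0.2869, M+6 0.0635 → M+2 is the base peak.
P(M+2) = C(3,1) × 0.6011^2 × 0.3989^1 = 3 × 0.36132121 × 0.3989 = 0.432393 (base)
P(M) = C(3,0) × 0.6011^3 × 0.3989^0 = 1 × 0.21719018 × 1.0000 = 0.217190
Relative intensity = 0.217190 / 0.432393 × 100 = 50.2

50.2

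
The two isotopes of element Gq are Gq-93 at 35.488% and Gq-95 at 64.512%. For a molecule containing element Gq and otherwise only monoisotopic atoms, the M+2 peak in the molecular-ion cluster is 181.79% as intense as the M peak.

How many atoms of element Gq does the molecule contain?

1

The M+2/M ratio from n Gq atoms is n · q/p = n · 0.64512/0.35488.
n = 1.8179 × 0.35488/0.64512 = 1.00 ≈ 1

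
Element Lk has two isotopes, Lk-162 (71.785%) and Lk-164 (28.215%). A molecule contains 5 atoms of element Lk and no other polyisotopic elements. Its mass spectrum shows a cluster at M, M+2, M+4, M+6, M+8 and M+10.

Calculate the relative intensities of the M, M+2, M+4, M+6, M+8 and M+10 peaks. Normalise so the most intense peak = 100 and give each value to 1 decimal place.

50.9 : 100.0 : 78.6 : 30.9 : 6.1 : 0.5

Expanding (0.71785 + 0.28215)^5:
P(M) = 0.71785^5 = 0.190620
P(M+2) = 5 × 0.71785^4 × 0.28215^1 = 0.374615
P(M+4) = 10 × 0.71785^3 × 0.28215^2 = 0.294484
P(M+6) = 10 × 0.71785^2 × 0.28215^3 = 0.115746
P(M+8) = 5 × 0.71785^1 × 0.28215^4 = 0.022747
P(M+10) = 0.28215^5 = 0.001788
The M+2 peak is largest (0.374615); scaling to 100 gives 50.9 : 100.0 : 78.6 : 30.9 : 6.1 : 0.5.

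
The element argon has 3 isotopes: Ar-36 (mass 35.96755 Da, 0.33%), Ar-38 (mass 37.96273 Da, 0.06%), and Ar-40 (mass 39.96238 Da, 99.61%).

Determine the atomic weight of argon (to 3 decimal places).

Average mass = Σ (abundance × isotope mass) = 0.0033 × 35.96755 + 0.0006 × 37.96273 + 0.9961 × 39.96238
= 0.118693 + 0.022778 + 39.806527 = 39.947998 Da

39.948 Da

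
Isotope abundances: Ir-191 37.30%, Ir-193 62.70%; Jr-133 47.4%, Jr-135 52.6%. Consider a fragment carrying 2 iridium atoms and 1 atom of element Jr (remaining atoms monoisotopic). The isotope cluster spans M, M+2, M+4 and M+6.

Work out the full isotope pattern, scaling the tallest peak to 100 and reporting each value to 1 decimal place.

Iridium pattern (n=2): 0.139129 : 0.467742 : 0.393129
Element Jr pattern (n=1): 0.4740 : 0.5260
Convolve the two distributions (both contribute in 2-u steps):
  M: 0.139129×0.4740 = 0.065947
  M+2: 0.139129×0.5260 + 0.467742×0.4740 = 0.294892
  M+4: 0.467742×0.5260 + 0.393129×0.4740 = 0.432375
  M+6: 0.393129×0.5260 = 0.206786
Scale to base peak (0.432375) = 100: 15.3 : 68.2 : 100.0 : 47.8

15.3 : 68.2 : 100.0 : 47.8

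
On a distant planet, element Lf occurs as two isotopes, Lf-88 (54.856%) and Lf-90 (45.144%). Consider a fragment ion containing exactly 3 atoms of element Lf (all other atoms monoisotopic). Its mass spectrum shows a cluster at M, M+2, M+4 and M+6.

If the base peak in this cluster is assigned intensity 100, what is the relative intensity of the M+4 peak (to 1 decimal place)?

Term probabilities: M 0.1651, M+2 0.4075, M+4 0.3354, M+6 0.0920. Base peak = M+2.
P(M+2) = C(3,1) × 0.54856^2 × 0.45144^1 = 3 × 0.30091807 × 0.45144 = 0.407539 (base)
P(M+4) = C(3,2) × 0.54856^1 × 0.45144^2 = 3 × 0.54856 × 0.20379807 = 0.335386
Relative intensity = 0.335386 / 0.407539 × 100 = 82.3

82.3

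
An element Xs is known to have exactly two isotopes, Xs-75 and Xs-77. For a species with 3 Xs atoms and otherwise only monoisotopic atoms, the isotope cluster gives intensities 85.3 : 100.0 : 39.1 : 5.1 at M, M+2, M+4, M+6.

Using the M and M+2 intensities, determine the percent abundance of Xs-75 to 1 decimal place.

Let p = fractional abundance of Xs-75. I(M+2)/I(M) = [C(3,1)·p^2·(1−p)] / p^3 = 3·(1−p)/p = 100.0/85.3 = 1.1723
(1−p)/p = 1.1723/3 = 0.3908  ⇒  p = 1/(1 + 0.3908) = 0.7190
Xs-75: 71.9%, Xs-77: 28.1%.

71.9%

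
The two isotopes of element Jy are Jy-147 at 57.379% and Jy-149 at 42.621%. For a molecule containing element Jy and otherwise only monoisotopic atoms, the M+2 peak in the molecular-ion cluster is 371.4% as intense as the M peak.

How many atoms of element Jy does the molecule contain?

5

With n Jy atoms, P(M+2)/P(M) = C(n,1)·p^(n−1)q / p^n = n·q/p = n · 0.42621/0.57379.
n = 3.714 × 0.57379/0.42621 = 5.00 ≈ 5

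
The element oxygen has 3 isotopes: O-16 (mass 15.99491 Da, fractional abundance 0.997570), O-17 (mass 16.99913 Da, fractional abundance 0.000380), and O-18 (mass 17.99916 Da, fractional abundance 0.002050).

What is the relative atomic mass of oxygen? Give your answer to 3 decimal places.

Average mass = Σ (abundance × isotope mass) = 0.997570 × 15.99491 + 0.000380 × 16.99913 + 0.002050 × 17.99916
= 15.956042 + 0.006460 + 0.036898 = 15.999400 Da

15.999 Da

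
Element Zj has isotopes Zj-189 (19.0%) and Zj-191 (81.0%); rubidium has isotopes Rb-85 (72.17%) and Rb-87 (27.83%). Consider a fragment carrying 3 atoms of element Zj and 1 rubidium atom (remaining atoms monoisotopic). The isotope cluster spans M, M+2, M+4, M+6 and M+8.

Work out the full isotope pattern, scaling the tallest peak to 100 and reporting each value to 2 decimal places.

1.02 : 13.37 : 60.36 : 100.00 : 30.33

Element Zj pattern (n=3): 0.006859 : 0.087723 : 0.373977 : 0.531441
Rubidium pattern (n=1): 0.7217 : 0.2783
Convolve the two distributions (both contribute in 2-u steps):
  M: 0.006859×0.7217 = 0.004950
  M+2: 0.006859×0.2783 + 0.087723×0.7217 = 0.065219
  M+4: 0.087723×0.2783 + 0.373977×0.7217 = 0.294313
  M+6: 0.373977×0.2783 + 0.531441×0.7217 = 0.487619
  M+8: 0.531441×0.2783 = 0.147900
Scale to base peak (0.487619) = 100: 1.02 : 13.37 : 60.36 : 100.00 : 30.33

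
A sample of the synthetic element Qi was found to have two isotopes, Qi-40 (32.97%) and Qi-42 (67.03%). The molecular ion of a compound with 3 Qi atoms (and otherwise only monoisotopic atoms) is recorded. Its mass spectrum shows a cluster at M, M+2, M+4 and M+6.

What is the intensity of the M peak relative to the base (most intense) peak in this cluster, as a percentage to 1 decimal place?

8.1%

Term probabilities: M 0.0358, M+2 0.2186, M+4 0.4444, M+6 0.3012. Base peak = M+4.
P(M+4) = C(3,2) × 0.3297^1 × 0.6703^2 = 3 × 0.3297 × 0.44930209 = 0.444405 (base)
P(M) = C(3,0) × 0.3297^3 × 0.6703^0 = 1 × 0.03583908 × 1.0000 = 0.035839
Relative intensity = 0.035839 / 0.444405 × 100 = 8.1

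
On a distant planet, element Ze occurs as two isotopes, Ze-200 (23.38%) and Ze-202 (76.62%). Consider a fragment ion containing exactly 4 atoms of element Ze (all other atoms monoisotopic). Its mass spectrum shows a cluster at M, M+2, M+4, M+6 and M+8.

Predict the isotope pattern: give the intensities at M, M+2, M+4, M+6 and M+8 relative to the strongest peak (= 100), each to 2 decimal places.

Each Ze atom is independently Ze-200 (p = 0.2338) or Ze-202 (q = 0.7662); the cluster is the binomial expansion (p + q)^4.
P(M) = 0.2338^4 = 0.002988
P(M+2) = 4 × 0.2338^3 × 0.7662^1 = 0.039168
P(M+4) = 6 × 0.2338^2 × 0.7662^2 = 0.192542
P(M+6) = 4 × 0.2338^1 × 0.7662^3 = 0.420660
P(M+8) = 0.7662^4 = 0.344642
The M+6 peak is largest (0.420660); scaling to 100 gives 0.71 : 9.31 : 45.77 : 100.00 : 81.93.

0.71 : 9.31 : 45.77 : 100.00 : 81.93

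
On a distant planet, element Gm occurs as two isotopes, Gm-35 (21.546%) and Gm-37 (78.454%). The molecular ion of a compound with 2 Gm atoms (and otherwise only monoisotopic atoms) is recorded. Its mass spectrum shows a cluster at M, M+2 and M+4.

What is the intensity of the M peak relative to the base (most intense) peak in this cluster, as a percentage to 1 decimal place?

Binomial terms of (0.21546 + 0.78454)^2: M 0.0464, M+2 0.3381, M+4 0.6155 → M+4 is the base peak.
P(M+4) = C(2,2) × 0.21546^0 × 0.78454^2 = 1 × 1.0000 × 0.61550301 = 0.615503 (base)
P(M) = C(2,0) × 0.21546^2 × 0.78454^0 = 1 × 0.04642301 × 1.0000 = 0.046423
Relative intensity = 0.046423 / 0.615503 × 100 = 7.5

7.5%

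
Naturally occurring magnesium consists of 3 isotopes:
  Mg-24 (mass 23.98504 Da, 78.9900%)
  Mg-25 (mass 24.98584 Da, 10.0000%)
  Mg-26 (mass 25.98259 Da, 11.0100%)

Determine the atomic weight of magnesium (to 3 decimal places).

24.305 Da

Weight each isotope mass by its fractional abundance: 0.789900 × 23.98504 + 0.100000 × 24.98584 + 0.110100 × 25.98259
= 18.945783 + 2.498584 + 2.860683 = 24.305050 Da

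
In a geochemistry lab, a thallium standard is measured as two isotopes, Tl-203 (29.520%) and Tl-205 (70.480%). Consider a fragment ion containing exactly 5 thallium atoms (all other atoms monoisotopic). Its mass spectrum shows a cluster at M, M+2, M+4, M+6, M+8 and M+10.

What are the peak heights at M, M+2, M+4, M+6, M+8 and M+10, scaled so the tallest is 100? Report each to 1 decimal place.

Expanding (0.29520 + 0.70480)^5:
P(M) = 0.29520^5 = 0.002242
P(M+2) = 5 × 0.29520^4 × 0.70480^1 = 0.026761
P(M+4) = 10 × 0.29520^3 × 0.70480^2 = 0.127785
P(M+6) = 10 × 0.29520^2 × 0.70480^3 = 0.305092
P(M+8) = 5 × 0.29520^1 × 0.70480^4 = 0.364208
P(M+10) = 0.70480^5 = 0.173912
The M+8 peak is largest (0.364208); scaling to 100 gives 0.6 : 7.3 : 35.1 : 83.8 : 100.0 : 47.8.

0.6 : 7.3 : 35.1 : 83.8 : 100.0 : 47.8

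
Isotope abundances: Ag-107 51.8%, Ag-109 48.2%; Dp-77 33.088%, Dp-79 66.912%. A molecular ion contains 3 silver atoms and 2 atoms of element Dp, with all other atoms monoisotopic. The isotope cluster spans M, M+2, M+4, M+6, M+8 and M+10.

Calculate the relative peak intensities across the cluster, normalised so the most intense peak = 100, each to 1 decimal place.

4.4 : 30.1 : 79.1 : 100.0 : 61.1 : 14.5

Silver pattern (n=3): 0.13899183 : 0.3879965 : 0.3610315 : 0.11198017
Element Dp pattern (n=2): 0.10948157 : 0.44279685 : 0.44772157
Convolve the two distributions (both contribute in 2-u steps):
  M: 0.13899183×0.10948157 = 0.015217
  M+2: 0.13899183×0.44279685 + 0.3879965×0.10948157 = 0.104024
  M+4: 0.13899183×0.44772157 + 0.3879965×0.44279685 + 0.3610315×0.10948157 = 0.273560
  M+6: 0.3879965×0.44772157 + 0.3610315×0.44279685 + 0.11198017×0.10948157 = 0.345838
  M+8: 0.3610315×0.44772157 + 0.11198017×0.44279685 = 0.211226
  M+10: 0.11198017×0.44772157 = 0.050136
Scale to base peak (0.345838) = 100: 4.4 : 30.1 : 79.1 : 100.0 : 61.1 : 14.5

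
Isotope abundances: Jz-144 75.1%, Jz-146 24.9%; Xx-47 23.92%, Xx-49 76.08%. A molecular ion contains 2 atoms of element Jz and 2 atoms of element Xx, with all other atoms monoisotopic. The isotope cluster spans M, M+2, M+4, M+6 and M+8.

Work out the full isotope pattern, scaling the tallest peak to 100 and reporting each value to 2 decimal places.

Element Jz pattern (n=2): 0.564001 : 0.373998 : 0.062001
Element Xx pattern (n=2): 0.05721664 : 0.36396672 : 0.57881664
Convolve the two distributions (both contribute in 2-u steps):
  M: 0.564001×0.05721664 = 0.032270
  M+2: 0.564001×0.36396672 + 0.373998×0.05721664 = 0.226677
  M+4: 0.564001×0.57881664 + 0.373998×0.36396672 + 0.062001×0.05721664 = 0.466123
  M+6: 0.373998×0.57881664 + 0.062001×0.36396672 = 0.239043
  M+8: 0.062001×0.57881664 = 0.035887
Scale to base peak (0.466123) = 100: 6.92 : 48.63 : 100.00 : 51.28 : 7.70

6.92 : 48.63 : 100.00 : 51.28 : 7.70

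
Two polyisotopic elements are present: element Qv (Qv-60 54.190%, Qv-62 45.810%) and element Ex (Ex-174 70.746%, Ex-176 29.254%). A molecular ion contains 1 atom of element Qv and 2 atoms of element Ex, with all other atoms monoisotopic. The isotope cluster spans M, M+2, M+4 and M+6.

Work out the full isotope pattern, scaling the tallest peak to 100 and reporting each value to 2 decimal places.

Element Qv pattern (n=1): 0.5419 : 0.4581
Element Ex pattern (n=2): 0.50049965 : 0.4139207 : 0.08557965
Convolve the two distributions (both contribute in 2-u steps):
  M: 0.5419×0.50049965 = 0.271221
  M+2: 0.5419×0.4139207 + 0.4581×0.50049965 = 0.453583
  M+4: 0.5419×0.08557965 + 0.4581×0.4139207 = 0.235993
  M+6: 0.4581×0.08557965 = 0.039204
Scale to base peak (0.453583) = 100: 59.80 : 100.00 : 52.03 : 8.64

59.80 : 100.00 : 52.03 : 8.64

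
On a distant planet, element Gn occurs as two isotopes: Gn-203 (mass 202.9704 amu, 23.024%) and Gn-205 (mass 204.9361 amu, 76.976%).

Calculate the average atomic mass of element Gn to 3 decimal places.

204.484 amu

Weight each isotope mass by its fractional abundance: 0.23024 × 202.9704 + 0.76976 × 204.9361
= 46.73190 + 157.75161 = 204.48351 amu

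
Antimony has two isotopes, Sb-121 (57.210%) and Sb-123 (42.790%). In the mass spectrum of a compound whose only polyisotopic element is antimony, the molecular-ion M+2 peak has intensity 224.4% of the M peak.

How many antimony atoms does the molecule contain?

3

For n independent Sb atoms, I(M+2)/I(M) = n · (abundance Sb-123) / (abundance Sb-121) = n · 0.42790/0.57210.
n = 2.244 × 0.57210/0.42790 = 3.00 ≈ 3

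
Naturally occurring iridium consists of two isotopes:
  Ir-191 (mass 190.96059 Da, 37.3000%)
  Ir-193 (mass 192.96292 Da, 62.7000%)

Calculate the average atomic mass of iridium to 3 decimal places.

192.216 Da

Ar = Σ fᵢ·mᵢ = 0.373000 × 190.96059 + 0.627000 × 192.96292
= 71.228300 + 120.987751 = 192.216051 Da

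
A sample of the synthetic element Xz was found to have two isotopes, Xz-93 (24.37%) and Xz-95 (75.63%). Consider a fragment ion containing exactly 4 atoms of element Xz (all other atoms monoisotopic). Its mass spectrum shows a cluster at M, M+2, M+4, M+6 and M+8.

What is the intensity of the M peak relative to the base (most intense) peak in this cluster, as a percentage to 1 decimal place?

(0.2437 + 0.7563)^4 gives M 0.0035, M+2 0.0438, M+4 0.2038, M+6 0.4217, M+8 0.3272; the largest is M+6.
P(M+6) = C(4,3) × 0.2437^1 × 0.7563^3 = 4 × 0.2437 × 0.4325958 = 0.421694 (base)
P(M) = C(4,0) × 0.2437^4 × 0.7563^0 = 1 × 0.00352714 × 1.0000 = 0.003527
Relative intensity = 0.003527 / 0.421694 × 100 = 0.8

0.8%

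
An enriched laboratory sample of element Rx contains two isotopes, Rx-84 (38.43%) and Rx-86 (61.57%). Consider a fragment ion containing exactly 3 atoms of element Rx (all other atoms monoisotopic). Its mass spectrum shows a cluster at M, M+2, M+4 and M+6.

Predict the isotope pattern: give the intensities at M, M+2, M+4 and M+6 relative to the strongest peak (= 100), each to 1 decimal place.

13.0 : 62.4 : 100.0 : 53.4

Each Rx atom is independently Rx-84 (p = 0.3843) or Rx-86 (q = 0.6157); the cluster is the binomial expansion (p + q)^3.
P(M) = 0.3843^3 = 0.056756
P(M+2) = 3 × 0.3843^2 × 0.6157^1 = 0.272792
P(M+4) = 3 × 0.3843^1 × 0.6157^2 = 0.437049
P(M+6) = 0.6157^3 = 0.233404
The M+4 peak is largest (0.437049); scaling to 100 gives 13.0 : 62.4 : 100.0 : 53.4.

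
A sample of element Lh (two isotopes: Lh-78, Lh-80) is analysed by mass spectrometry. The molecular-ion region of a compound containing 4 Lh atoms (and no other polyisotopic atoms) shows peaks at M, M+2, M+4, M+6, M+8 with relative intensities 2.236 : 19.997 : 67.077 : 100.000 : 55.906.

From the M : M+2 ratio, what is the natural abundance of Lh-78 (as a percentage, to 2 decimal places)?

Write p for the Lh-78 fraction. I(M+2)/I(M) = [C(4,1)·p^3·(1−p)] / p^4 = 4·(1−p)/p = 19.997/2.236 = 8.9432
(1−p)/p = 8.9432/4 = 2.2358  ⇒  p = 1/(1 + 2.2358) = 0.3090
Lh-78: 30.90%, Lh-80: 69.10%.

30.90%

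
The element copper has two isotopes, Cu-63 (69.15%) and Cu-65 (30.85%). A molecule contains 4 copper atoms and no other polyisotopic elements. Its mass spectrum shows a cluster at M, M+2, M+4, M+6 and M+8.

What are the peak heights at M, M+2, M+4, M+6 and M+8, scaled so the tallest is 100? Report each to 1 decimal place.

The 4 Cu atoms are independent, so intensities follow the terms of (0.6915 + 0.3085)^4.
P(M) = 0.6915^4 = 0.228649
P(M+2) = 4 × 0.6915^3 × 0.3085^1 = 0.408030
P(M+4) = 6 × 0.6915^2 × 0.3085^2 = 0.273052
P(M+6) = 4 × 0.6915^1 × 0.3085^3 = 0.081212
P(M+8) = 0.3085^4 = 0.009058
The M+2 peak is largest (0.408030); scaling to 100 gives 56.0 : 100.0 : 66.9 : 19.9 : 2.2.

56.0 : 100.0 : 66.9 : 19.9 : 2.2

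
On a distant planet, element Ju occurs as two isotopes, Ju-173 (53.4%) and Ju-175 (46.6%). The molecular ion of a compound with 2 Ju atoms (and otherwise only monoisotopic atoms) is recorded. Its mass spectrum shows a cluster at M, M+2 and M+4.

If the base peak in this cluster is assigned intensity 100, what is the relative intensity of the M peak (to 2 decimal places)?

Binomial terms of (0.534 + 0.466)^2: M 0.2852, M+2 0.4977, M+4 0.2172 → M+2 is the base peak.
P(M+2) = C(2,1) × 0.534^1 × 0.466^1 = 2 × 0.5340 × 0.4660 = 0.497688 (base)
P(M) = C(2,0) × 0.534^2 × 0.466^0 = 1 × 0.285156 × 1.0000 = 0.285156
Relative intensity = 0.285156 / 0.497688 × 100 = 57.30

57.30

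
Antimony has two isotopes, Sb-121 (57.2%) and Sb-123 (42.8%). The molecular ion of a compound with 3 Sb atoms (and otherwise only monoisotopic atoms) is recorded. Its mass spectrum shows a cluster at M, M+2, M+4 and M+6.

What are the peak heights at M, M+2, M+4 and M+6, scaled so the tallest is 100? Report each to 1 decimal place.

The 3 Sb atoms are independent, so intensities follow the terms of (0.572 + 0.428)^3.
P(M) = 0.572^3 = 0.187149
P(M+2) = 3 × 0.572^2 × 0.428^1 = 0.420104
P(M+4) = 3 × 0.572^1 × 0.428^2 = 0.314344
P(M+6) = 0.428^3 = 0.078403
The M+2 peak is largest (0.420104); scaling to 100 gives 44.5 : 100.0 : 74.8 : 18.7.

44.5 : 100.0 : 74.8 : 18.7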